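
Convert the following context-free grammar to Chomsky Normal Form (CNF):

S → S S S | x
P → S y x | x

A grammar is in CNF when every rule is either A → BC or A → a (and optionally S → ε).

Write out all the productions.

S → x; TY → y; TX → x; P → x; S → S X0; X0 → S S; P → S X1; X1 → TY TX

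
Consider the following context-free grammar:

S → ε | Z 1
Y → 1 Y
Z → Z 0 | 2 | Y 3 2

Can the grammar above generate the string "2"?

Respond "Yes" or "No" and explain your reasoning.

No - no valid derivation exists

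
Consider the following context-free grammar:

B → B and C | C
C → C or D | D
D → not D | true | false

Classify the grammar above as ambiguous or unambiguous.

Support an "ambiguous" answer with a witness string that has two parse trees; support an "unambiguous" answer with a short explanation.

Unambiguous - every string in the language has a unique parse tree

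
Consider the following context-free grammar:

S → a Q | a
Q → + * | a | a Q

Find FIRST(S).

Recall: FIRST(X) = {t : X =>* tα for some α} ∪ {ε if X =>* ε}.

We compute FIRST(S) using the standard algorithm.
FIRST(Q) = {+, a}
FIRST(S) = {a}
Therefore, FIRST(S) = {a}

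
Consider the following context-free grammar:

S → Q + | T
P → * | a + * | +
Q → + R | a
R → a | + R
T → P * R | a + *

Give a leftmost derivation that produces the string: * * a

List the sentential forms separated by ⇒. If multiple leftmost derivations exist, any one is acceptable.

S ⇒ T ⇒ P * R ⇒ * * R ⇒ * * a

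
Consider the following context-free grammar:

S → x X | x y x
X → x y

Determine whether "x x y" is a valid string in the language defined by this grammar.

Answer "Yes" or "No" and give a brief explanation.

Yes - a valid derivation exists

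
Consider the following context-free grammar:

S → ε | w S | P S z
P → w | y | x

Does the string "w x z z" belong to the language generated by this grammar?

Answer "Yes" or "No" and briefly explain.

Yes - a valid derivation exists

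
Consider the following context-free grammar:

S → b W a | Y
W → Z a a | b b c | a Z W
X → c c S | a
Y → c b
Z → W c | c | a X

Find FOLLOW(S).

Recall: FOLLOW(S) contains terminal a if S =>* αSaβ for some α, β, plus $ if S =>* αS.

We compute FOLLOW(S) using the standard algorithm.
FOLLOW(S) starts with {$}.
FIRST(S) = {b, c}
FIRST(W) = {a, b, c}
FIRST(X) = {a, c}
FIRST(Y) = {c}
FIRST(Z) = {a, b, c}
FOLLOW(S) = {$, a, b, c}
FOLLOW(W) = {a, c}
FOLLOW(X) = {a, b, c}
FOLLOW(Y) = {$, a, b, c}
FOLLOW(Z) = {a, b, c}
Therefore, FOLLOW(S) = {$, a, b, c}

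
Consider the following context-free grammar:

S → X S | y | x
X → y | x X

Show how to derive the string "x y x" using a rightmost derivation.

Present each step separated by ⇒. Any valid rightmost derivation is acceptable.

S ⇒ X S ⇒ X x ⇒ x X x ⇒ x y x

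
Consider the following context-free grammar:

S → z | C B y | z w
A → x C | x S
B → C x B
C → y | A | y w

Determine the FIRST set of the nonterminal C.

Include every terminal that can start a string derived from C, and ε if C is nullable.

We compute FIRST(C) using the standard algorithm.
FIRST(A) = {x}
FIRST(B) = {x, y}
FIRST(C) = {x, y}
FIRST(S) = {x, y, z}
Therefore, FIRST(C) = {x, y}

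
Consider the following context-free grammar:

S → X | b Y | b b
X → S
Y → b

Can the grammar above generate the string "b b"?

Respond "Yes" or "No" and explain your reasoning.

Yes - a valid derivation exists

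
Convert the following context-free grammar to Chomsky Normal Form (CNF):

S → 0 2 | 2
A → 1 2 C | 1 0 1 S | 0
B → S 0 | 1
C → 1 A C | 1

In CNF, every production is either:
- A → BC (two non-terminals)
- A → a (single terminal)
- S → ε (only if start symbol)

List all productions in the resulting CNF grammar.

T0 → 0; T2 → 2; S → 2; T1 → 1; A → 0; B → 1; C → 1; S → T0 T2; A → T1 X0; X0 → T2 C; A → T1 X1; X1 → T0 X2; X2 → T1 S; B → S T0; C → T1 X3; X3 → A C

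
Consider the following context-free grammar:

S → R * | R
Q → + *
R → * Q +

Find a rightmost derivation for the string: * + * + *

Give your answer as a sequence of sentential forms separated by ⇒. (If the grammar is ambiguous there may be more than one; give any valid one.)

S ⇒ R * ⇒ * Q + * ⇒ * + * + *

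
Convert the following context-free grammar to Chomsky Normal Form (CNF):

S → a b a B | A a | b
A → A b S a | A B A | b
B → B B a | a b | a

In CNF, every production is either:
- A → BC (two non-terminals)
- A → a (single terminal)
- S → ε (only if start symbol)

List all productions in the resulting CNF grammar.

TA → a; TB → b; S → b; A → b; B → a; S → TA X0; X0 → TB X1; X1 → TA B; S → A TA; A → A X2; X2 → TB X3; X3 → S TA; A → A X4; X4 → B A; B → B X5; X5 → B TA; B → TA TB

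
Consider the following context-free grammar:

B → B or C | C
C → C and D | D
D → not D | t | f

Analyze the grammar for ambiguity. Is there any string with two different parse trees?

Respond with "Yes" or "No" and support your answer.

No - the grammar is unambiguous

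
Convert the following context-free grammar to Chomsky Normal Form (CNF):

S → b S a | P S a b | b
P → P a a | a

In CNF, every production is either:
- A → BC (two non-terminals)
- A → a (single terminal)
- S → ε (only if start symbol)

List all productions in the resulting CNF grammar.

TB → b; TA → a; S → b; P → a; S → TB X0; X0 → S TA; S → P X1; X1 → S X2; X2 → TA TB; P → P X3; X3 → TA TA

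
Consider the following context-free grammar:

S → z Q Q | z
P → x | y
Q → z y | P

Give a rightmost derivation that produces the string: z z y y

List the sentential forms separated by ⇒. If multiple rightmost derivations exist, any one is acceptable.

S ⇒ z Q Q ⇒ z Q P ⇒ z Q y ⇒ z z y y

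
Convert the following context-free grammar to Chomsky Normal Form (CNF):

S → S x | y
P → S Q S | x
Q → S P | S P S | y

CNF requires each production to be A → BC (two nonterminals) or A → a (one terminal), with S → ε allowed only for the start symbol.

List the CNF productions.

TX → x; S → y; P → x; Q → y; S → S TX; P → S X0; X0 → Q S; Q → S P; Q → S X1; X1 → P S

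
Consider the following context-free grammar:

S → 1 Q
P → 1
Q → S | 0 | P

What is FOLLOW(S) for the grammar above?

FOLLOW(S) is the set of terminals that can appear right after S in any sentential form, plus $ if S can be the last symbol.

We compute FOLLOW(S) using the standard algorithm.
FOLLOW(S) starts with {$}.
FIRST(P) = {1}
FIRST(Q) = {0, 1}
FIRST(S) = {1}
FOLLOW(P) = {$}
FOLLOW(Q) = {$}
FOLLOW(S) = {$}
Therefore, FOLLOW(S) = {$}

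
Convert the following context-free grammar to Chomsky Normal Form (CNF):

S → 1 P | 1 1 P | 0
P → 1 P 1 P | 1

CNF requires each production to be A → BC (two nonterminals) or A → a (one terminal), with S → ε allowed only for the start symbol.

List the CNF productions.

T1 → 1; S → 0; P → 1; S → T1 P; S → T1 X0; X0 → T1 P; P → T1 X1; X1 → P X2; X2 → T1 P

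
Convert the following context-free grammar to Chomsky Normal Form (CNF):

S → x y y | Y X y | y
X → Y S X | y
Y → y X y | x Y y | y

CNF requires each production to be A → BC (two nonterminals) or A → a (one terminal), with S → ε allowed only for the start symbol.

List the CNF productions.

TX → x; TY → y; S → y; X → y; Y → y; S → TX X0; X0 → TY TY; S → Y X1; X1 → X TY; X → Y X2; X2 → S X; Y → TY X3; X3 → X TY; Y → TX X4; X4 → Y TY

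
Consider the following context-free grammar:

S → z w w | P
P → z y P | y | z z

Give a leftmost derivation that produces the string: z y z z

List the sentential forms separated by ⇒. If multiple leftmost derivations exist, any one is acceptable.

S ⇒ P ⇒ z y P ⇒ z y z z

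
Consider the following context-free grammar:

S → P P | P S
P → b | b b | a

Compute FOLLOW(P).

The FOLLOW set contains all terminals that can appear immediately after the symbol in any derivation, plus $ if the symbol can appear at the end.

We compute FOLLOW(P) using the standard algorithm.
FOLLOW(S) starts with {$}.
FIRST(P) = {a, b}
FIRST(S) = {a, b}
FOLLOW(P) = {$, a, b}
FOLLOW(S) = {$}
Therefore, FOLLOW(P) = {$, a, b}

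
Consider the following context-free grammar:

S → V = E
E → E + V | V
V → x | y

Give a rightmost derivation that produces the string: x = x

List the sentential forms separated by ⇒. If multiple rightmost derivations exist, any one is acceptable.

S ⇒ V = E ⇒ V = V ⇒ V = x ⇒ x = x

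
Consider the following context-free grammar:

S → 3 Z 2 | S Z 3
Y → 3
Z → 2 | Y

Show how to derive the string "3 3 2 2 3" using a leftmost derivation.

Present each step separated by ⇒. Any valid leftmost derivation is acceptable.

S ⇒ S Z 3 ⇒ 3 Z 2 Z 3 ⇒ 3 Y 2 Z 3 ⇒ 3 3 2 Z 3 ⇒ 3 3 2 2 3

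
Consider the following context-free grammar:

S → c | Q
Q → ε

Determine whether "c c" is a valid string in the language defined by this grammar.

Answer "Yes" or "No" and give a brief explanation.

No - no valid derivation exists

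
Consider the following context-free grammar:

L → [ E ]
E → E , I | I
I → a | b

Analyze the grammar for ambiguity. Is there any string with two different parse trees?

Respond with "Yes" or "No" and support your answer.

No - the grammar is unambiguous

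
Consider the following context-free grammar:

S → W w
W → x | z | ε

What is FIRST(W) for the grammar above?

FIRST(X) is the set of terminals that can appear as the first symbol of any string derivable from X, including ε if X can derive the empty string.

We compute FIRST(W) using the standard algorithm.
FIRST(S) = {w, x, z}
FIRST(W) = {x, z, ε}
Therefore, FIRST(W) = {x, z, ε}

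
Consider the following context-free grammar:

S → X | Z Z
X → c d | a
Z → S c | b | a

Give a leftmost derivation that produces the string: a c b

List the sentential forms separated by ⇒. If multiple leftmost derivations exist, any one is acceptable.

S ⇒ Z Z ⇒ S c Z ⇒ X c Z ⇒ a c Z ⇒ a c b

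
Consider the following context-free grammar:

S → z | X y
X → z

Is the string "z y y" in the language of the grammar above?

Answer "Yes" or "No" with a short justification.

No - no valid derivation exists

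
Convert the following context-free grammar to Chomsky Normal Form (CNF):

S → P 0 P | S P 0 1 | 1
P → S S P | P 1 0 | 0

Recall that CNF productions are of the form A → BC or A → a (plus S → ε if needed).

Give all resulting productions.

T0 → 0; T1 → 1; S → 1; P → 0; S → P X0; X0 → T0 P; S → S X1; X1 → P X2; X2 → T0 T1; P → S X3; X3 → S P; P → P X4; X4 → T1 T0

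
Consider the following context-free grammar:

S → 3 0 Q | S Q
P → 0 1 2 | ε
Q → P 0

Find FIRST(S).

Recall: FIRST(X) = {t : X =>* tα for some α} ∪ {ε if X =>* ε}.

We compute FIRST(S) using the standard algorithm.
FIRST(P) = {0, ε}
FIRST(Q) = {0}
FIRST(S) = {3}
Therefore, FIRST(S) = {3}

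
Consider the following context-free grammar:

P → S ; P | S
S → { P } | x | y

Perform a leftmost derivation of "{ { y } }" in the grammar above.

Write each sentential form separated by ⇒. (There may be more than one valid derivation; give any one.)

P ⇒ S ⇒ { P } ⇒ { S } ⇒ { { P } } ⇒ { { S } } ⇒ { { y } }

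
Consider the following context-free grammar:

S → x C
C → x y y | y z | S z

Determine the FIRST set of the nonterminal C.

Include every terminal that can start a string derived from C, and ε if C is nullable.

We compute FIRST(C) using the standard algorithm.
FIRST(C) = {x, y}
FIRST(S) = {x}
Therefore, FIRST(C) = {x, y}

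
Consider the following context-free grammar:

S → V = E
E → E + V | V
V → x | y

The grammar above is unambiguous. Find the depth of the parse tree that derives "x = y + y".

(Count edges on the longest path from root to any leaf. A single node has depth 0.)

4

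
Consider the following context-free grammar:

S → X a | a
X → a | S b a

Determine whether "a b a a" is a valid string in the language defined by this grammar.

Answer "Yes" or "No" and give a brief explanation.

Yes - a valid derivation exists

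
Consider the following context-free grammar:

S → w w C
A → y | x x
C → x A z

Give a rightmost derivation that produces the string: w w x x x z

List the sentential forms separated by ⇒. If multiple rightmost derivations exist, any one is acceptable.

S ⇒ w w C ⇒ w w x A z ⇒ w w x x x z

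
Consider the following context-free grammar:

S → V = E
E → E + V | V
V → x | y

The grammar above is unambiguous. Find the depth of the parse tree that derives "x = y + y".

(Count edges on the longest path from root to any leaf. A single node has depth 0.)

4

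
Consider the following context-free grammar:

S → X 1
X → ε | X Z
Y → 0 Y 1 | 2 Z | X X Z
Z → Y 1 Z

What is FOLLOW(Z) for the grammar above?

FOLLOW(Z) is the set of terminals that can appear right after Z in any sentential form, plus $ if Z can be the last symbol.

We compute FOLLOW(Z) using the standard algorithm.
FOLLOW(S) starts with {$}.
FIRST(S) = {0, 1, 2}
FIRST(X) = {0, 2, ε}
FIRST(Y) = {0, 2}
FIRST(Z) = {0, 2}
FOLLOW(S) = {$}
FOLLOW(X) = {0, 1, 2}
FOLLOW(Y) = {1}
FOLLOW(Z) = {0, 1, 2}
Therefore, FOLLOW(Z) = {0, 1, 2}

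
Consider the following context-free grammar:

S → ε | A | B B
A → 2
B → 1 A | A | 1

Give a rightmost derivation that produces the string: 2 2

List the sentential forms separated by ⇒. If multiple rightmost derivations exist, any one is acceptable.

S ⇒ B B ⇒ B A ⇒ B 2 ⇒ A 2 ⇒ 2 2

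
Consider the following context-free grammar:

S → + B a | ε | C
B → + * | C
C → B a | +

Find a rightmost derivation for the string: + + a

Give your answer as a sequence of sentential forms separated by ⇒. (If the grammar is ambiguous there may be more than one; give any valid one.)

S ⇒ + B a ⇒ + C a ⇒ + + a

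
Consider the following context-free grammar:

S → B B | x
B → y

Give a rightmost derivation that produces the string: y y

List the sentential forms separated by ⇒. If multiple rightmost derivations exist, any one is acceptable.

S ⇒ B B ⇒ B y ⇒ y y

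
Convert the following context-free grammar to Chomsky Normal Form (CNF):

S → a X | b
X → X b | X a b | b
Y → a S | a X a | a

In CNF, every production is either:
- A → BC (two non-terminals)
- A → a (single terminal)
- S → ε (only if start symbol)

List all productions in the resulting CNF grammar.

TA → a; S → b; TB → b; X → b; Y → a; S → TA X; X → X TB; X → X X0; X0 → TA TB; Y → TA S; Y → TA X1; X1 → X TA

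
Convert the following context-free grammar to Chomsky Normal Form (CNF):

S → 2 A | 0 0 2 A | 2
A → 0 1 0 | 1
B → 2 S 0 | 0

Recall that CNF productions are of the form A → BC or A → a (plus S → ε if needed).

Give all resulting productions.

T2 → 2; T0 → 0; S → 2; T1 → 1; A → 1; B → 0; S → T2 A; S → T0 X0; X0 → T0 X1; X1 → T2 A; A → T0 X2; X2 → T1 T0; B → T2 X3; X3 → S T0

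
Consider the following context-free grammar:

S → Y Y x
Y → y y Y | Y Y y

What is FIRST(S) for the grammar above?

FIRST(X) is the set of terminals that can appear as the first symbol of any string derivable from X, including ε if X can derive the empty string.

We compute FIRST(S) using the standard algorithm.
FIRST(S) = {y}
FIRST(Y) = {y}
Therefore, FIRST(S) = {y}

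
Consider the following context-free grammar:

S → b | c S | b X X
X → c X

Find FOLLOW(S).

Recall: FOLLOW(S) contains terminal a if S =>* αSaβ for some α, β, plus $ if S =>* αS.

We compute FOLLOW(S) using the standard algorithm.
FOLLOW(S) starts with {$}.
FIRST(S) = {b, c}
FIRST(X) = {c}
FOLLOW(S) = {$}
FOLLOW(X) = {$, c}
Therefore, FOLLOW(S) = {$}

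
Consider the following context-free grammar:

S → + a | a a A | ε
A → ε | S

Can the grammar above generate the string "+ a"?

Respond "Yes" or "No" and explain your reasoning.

Yes - a valid derivation exists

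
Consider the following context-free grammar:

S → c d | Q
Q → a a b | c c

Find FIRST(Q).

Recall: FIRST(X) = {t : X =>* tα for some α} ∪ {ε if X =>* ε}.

We compute FIRST(Q) using the standard algorithm.
FIRST(Q) = {a, c}
FIRST(S) = {a, c}
Therefore, FIRST(Q) = {a, c}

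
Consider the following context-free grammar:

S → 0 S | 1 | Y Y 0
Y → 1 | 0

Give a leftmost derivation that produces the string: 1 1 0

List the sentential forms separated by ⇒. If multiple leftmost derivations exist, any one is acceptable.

S ⇒ Y Y 0 ⇒ 1 Y 0 ⇒ 1 1 0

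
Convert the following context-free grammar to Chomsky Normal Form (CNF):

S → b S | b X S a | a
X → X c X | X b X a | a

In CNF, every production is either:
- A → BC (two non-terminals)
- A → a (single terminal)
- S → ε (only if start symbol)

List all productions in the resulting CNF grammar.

TB → b; TA → a; S → a; TC → c; X → a; S → TB S; S → TB X0; X0 → X X1; X1 → S TA; X → X X2; X2 → TC X; X → X X3; X3 → TB X4; X4 → X TA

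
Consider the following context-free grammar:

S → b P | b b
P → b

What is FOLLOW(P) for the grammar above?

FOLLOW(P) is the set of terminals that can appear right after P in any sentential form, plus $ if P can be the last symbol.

We compute FOLLOW(P) using the standard algorithm.
FOLLOW(S) starts with {$}.
FIRST(P) = {b}
FIRST(S) = {b}
FOLLOW(P) = {$}
FOLLOW(S) = {$}
Therefore, FOLLOW(P) = {$}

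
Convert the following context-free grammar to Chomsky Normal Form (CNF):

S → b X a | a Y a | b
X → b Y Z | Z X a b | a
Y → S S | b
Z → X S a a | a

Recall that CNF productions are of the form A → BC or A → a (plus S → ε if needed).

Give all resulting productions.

TB → b; TA → a; S → b; X → a; Y → b; Z → a; S → TB X0; X0 → X TA; S → TA X1; X1 → Y TA; X → TB X2; X2 → Y Z; X → Z X3; X3 → X X4; X4 → TA TB; Y → S S; Z → X X5; X5 → S X6; X6 → TA TA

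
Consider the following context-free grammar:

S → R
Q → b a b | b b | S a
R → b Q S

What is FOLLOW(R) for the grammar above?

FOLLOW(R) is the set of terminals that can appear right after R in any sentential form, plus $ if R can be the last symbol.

We compute FOLLOW(R) using the standard algorithm.
FOLLOW(S) starts with {$}.
FIRST(Q) = {b}
FIRST(R) = {b}
FIRST(S) = {b}
FOLLOW(Q) = {b}
FOLLOW(R) = {$, a}
FOLLOW(S) = {$, a}
Therefore, FOLLOW(R) = {$, a}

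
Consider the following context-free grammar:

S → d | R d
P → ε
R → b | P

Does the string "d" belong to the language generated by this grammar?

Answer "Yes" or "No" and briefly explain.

Yes - a valid derivation exists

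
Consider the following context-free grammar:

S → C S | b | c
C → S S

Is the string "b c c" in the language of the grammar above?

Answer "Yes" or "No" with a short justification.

Yes - a valid derivation exists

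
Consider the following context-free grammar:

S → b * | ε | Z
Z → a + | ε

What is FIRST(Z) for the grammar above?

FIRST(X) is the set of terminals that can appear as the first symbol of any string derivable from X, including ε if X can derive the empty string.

We compute FIRST(Z) using the standard algorithm.
FIRST(S) = {a, b, ε}
FIRST(Z) = {a, ε}
Therefore, FIRST(Z) = {a, ε}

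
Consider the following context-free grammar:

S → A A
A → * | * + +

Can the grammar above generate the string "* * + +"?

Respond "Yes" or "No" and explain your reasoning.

Yes - a valid derivation exists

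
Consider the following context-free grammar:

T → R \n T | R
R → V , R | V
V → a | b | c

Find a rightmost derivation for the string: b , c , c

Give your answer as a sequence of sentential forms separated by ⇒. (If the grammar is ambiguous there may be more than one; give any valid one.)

T ⇒ R ⇒ V , R ⇒ V , V , R ⇒ V , V , V ⇒ V , V , c ⇒ V , c , c ⇒ b , c , c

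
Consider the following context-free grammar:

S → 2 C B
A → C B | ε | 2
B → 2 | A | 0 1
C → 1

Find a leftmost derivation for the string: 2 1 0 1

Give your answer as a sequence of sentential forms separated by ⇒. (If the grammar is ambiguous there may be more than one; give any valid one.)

S ⇒ 2 C B ⇒ 2 1 B ⇒ 2 1 0 1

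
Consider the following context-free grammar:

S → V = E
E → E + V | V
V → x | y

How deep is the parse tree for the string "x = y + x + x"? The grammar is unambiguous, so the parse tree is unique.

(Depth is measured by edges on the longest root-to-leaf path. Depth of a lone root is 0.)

5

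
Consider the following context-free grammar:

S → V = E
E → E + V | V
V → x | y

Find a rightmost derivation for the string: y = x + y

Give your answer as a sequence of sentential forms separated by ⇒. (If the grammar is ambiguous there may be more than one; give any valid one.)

S ⇒ V = E ⇒ V = E + V ⇒ V = E + y ⇒ V = V + y ⇒ V = x + y ⇒ y = x + y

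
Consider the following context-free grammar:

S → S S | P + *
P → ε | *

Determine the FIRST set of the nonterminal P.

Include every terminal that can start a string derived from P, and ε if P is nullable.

We compute FIRST(P) using the standard algorithm.
FIRST(P) = {*, ε}
FIRST(S) = {*, +}
Therefore, FIRST(P) = {*, ε}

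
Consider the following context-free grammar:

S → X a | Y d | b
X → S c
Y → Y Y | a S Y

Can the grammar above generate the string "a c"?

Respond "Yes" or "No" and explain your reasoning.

No - no valid derivation exists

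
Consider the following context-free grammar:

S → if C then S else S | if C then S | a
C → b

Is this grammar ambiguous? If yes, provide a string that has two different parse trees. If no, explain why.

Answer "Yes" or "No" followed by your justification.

Yes - the string 'if b then a else if b then if b then a else a' has two distinct leftmost derivations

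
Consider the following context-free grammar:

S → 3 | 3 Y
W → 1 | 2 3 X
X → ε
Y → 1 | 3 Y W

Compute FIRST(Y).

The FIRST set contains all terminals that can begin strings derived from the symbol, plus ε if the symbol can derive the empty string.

We compute FIRST(Y) using the standard algorithm.
FIRST(S) = {3}
FIRST(W) = {1, 2}
FIRST(X) = {ε}
FIRST(Y) = {1, 3}
Therefore, FIRST(Y) = {1, 3}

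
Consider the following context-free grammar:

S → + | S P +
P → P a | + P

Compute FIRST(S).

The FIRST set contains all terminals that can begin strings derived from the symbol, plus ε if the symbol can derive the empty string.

We compute FIRST(S) using the standard algorithm.
FIRST(P) = {+}
FIRST(S) = {+}
Therefore, FIRST(S) = {+}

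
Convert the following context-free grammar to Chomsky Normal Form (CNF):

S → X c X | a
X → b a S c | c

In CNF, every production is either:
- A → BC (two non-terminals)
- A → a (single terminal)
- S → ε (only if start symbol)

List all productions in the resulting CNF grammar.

TC → c; S → a; TB → b; TA → a; X → c; S → X X0; X0 → TC X; X → TB X1; X1 → TA X2; X2 → S TC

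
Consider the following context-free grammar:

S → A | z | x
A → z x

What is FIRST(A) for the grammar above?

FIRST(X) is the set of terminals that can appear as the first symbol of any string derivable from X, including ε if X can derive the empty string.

We compute FIRST(A) using the standard algorithm.
FIRST(A) = {z}
FIRST(S) = {x, z}
Therefore, FIRST(A) = {z}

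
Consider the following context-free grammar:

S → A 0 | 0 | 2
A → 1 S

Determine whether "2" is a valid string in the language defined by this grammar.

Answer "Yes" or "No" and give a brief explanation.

Yes - a valid derivation exists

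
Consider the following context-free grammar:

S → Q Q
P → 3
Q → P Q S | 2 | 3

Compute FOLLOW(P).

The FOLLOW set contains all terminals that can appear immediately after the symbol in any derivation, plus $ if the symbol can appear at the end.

We compute FOLLOW(P) using the standard algorithm.
FOLLOW(S) starts with {$}.
FIRST(P) = {3}
FIRST(Q) = {2, 3}
FIRST(S) = {2, 3}
FOLLOW(P) = {2, 3}
FOLLOW(Q) = {$, 2, 3}
FOLLOW(S) = {$, 2, 3}
Therefore, FOLLOW(P) = {2, 3}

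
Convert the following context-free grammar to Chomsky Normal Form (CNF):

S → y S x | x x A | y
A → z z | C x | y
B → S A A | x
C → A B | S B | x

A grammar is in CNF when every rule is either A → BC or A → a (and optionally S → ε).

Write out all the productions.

TY → y; TX → x; S → y; TZ → z; A → y; B → x; C → x; S → TY X0; X0 → S TX; S → TX X1; X1 → TX A; A → TZ TZ; A → C TX; B → S X2; X2 → A A; C → A B; C → S B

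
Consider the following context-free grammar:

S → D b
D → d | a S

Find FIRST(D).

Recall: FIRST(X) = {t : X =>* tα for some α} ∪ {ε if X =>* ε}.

We compute FIRST(D) using the standard algorithm.
FIRST(D) = {a, d}
FIRST(S) = {a, d}
Therefore, FIRST(D) = {a, d}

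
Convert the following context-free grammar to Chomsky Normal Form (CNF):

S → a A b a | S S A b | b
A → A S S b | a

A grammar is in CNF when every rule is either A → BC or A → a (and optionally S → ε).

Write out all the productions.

TA → a; TB → b; S → b; A → a; S → TA X0; X0 → A X1; X1 → TB TA; S → S X2; X2 → S X3; X3 → A TB; A → A X4; X4 → S X5; X5 → S TB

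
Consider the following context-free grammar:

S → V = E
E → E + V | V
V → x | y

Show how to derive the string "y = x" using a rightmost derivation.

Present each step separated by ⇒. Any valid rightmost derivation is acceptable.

S ⇒ V = E ⇒ V = V ⇒ V = x ⇒ y = x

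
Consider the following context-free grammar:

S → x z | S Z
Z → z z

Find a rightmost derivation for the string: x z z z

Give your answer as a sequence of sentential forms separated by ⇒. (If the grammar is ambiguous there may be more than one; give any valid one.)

S ⇒ S Z ⇒ S z z ⇒ x z z z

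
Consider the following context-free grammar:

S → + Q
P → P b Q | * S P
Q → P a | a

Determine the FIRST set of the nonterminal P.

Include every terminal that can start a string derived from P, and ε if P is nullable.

We compute FIRST(P) using the standard algorithm.
FIRST(P) = {*}
FIRST(Q) = {*, a}
FIRST(S) = {+}
Therefore, FIRST(P) = {*}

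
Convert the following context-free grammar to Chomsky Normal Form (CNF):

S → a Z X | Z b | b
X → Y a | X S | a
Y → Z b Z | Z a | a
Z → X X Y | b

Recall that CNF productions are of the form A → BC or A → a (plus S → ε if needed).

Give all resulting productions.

TA → a; TB → b; S → b; X → a; Y → a; Z → b; S → TA X0; X0 → Z X; S → Z TB; X → Y TA; X → X S; Y → Z X1; X1 → TB Z; Y → Z TA; Z → X X2; X2 → X Y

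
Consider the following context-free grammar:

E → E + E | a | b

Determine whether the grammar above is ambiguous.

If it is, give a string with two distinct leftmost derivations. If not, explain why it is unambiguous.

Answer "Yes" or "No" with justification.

Yes - the string 'a + a + a + b + a' has two distinct leftmost derivations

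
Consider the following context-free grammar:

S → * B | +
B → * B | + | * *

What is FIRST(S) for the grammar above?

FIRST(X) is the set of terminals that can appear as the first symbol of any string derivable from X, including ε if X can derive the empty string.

We compute FIRST(S) using the standard algorithm.
FIRST(B) = {*, +}
FIRST(S) = {*, +}
Therefore, FIRST(S) = {*, +}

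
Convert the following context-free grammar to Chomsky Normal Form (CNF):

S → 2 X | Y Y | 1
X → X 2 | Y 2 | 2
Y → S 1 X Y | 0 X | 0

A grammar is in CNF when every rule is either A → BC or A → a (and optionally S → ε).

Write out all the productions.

T2 → 2; S → 1; X → 2; T1 → 1; T0 → 0; Y → 0; S → T2 X; S → Y Y; X → X T2; X → Y T2; Y → S X0; X0 → T1 X1; X1 → X Y; Y → T0 X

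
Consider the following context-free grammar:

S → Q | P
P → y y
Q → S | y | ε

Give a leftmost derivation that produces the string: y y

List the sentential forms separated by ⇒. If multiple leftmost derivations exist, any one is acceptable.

S ⇒ Q ⇒ S ⇒ P ⇒ y y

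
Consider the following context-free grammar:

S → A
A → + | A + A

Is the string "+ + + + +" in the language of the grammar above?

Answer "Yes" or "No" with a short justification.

Yes - a valid derivation exists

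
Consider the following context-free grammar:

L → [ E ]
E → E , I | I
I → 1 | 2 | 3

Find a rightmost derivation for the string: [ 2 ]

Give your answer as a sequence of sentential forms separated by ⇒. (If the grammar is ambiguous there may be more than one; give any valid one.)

L ⇒ [ E ] ⇒ [ I ] ⇒ [ 2 ]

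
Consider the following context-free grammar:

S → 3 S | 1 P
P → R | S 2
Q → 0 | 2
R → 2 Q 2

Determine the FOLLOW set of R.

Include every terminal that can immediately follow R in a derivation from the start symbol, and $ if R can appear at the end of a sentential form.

We compute FOLLOW(R) using the standard algorithm.
FOLLOW(S) starts with {$}.
FIRST(P) = {1, 2, 3}
FIRST(Q) = {0, 2}
FIRST(R) = {2}
FIRST(S) = {1, 3}
FOLLOW(P) = {$, 2}
FOLLOW(Q) = {2}
FOLLOW(R) = {$, 2}
FOLLOW(S) = {$, 2}
Therefore, FOLLOW(R) = {$, 2}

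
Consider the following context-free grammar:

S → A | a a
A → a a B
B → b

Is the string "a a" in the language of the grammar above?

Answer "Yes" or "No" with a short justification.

Yes - a valid derivation exists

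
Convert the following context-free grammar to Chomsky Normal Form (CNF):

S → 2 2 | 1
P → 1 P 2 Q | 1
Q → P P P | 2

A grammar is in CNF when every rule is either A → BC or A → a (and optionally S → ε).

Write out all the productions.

T2 → 2; S → 1; T1 → 1; P → 1; Q → 2; S → T2 T2; P → T1 X0; X0 → P X1; X1 → T2 Q; Q → P X2; X2 → P P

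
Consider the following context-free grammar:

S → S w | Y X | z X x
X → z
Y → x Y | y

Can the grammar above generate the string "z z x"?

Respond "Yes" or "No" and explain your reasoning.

Yes - a valid derivation exists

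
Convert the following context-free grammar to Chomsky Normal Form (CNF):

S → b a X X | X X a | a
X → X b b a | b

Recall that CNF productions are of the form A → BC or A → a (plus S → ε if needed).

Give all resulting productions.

TB → b; TA → a; S → a; X → b; S → TB X0; X0 → TA X1; X1 → X X; S → X X2; X2 → X TA; X → X X3; X3 → TB X4; X4 → TB TA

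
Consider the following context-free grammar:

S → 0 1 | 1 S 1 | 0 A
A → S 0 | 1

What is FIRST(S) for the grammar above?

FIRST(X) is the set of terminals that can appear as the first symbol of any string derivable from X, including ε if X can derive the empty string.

We compute FIRST(S) using the standard algorithm.
FIRST(A) = {0, 1}
FIRST(S) = {0, 1}
Therefore, FIRST(S) = {0, 1}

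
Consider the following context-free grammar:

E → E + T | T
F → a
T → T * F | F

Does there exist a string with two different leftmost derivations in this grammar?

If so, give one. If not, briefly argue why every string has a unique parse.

No - every string in the language has a unique leftmost derivation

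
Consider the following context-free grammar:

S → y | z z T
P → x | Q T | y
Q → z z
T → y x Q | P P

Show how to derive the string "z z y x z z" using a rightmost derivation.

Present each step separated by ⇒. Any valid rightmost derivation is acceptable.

S ⇒ z z T ⇒ z z y x Q ⇒ z z y x z z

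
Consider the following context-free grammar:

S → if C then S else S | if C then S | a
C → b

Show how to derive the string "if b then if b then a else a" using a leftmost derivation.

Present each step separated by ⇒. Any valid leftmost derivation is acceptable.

S ⇒ if C then S ⇒ if b then S ⇒ if b then if C then S else S ⇒ if b then if b then S else S ⇒ if b then if b then a else S ⇒ if b then if b then a else a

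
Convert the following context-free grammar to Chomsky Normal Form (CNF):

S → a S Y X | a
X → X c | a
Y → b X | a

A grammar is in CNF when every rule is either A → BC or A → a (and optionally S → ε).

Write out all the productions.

TA → a; S → a; TC → c; X → a; TB → b; Y → a; S → TA X0; X0 → S X1; X1 → Y X; X → X TC; Y → TB X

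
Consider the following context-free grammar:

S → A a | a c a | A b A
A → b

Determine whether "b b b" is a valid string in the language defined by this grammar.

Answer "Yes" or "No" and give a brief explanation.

Yes - a valid derivation exists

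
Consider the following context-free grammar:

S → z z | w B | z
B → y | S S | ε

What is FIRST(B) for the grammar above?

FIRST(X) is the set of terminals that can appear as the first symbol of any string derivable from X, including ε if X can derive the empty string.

We compute FIRST(B) using the standard algorithm.
FIRST(B) = {w, y, z, ε}
FIRST(S) = {w, z}
Therefore, FIRST(B) = {w, y, z, ε}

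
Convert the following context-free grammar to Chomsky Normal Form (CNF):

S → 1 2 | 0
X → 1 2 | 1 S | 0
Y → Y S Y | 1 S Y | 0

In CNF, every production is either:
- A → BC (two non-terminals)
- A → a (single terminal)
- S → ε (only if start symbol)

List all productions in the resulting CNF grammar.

T1 → 1; T2 → 2; S → 0; X → 0; Y → 0; S → T1 T2; X → T1 T2; X → T1 S; Y → Y X0; X0 → S Y; Y → T1 X1; X1 → S Y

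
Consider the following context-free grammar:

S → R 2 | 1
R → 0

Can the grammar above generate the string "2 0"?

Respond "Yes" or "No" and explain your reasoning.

No - no valid derivation exists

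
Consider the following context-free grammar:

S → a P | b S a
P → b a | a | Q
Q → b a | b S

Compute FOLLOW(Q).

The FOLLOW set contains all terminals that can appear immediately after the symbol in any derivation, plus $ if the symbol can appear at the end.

We compute FOLLOW(Q) using the standard algorithm.
FOLLOW(S) starts with {$}.
FIRST(P) = {a, b}
FIRST(Q) = {b}
FIRST(S) = {a, b}
FOLLOW(P) = {$, a}
FOLLOW(Q) = {$, a}
FOLLOW(S) = {$, a}
Therefore, FOLLOW(Q) = {$, a}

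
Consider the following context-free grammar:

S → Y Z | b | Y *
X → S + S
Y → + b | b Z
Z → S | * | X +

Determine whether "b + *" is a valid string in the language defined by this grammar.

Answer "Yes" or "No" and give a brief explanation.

No - no valid derivation exists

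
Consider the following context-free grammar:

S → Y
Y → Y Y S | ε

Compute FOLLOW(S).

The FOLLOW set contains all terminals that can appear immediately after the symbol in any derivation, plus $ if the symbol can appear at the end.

We compute FOLLOW(S) using the standard algorithm.
FOLLOW(S) starts with {$}.
FIRST(S) = {ε}
FIRST(Y) = {ε}
FOLLOW(S) = {$}
FOLLOW(Y) = {$}
Therefore, FOLLOW(S) = {$}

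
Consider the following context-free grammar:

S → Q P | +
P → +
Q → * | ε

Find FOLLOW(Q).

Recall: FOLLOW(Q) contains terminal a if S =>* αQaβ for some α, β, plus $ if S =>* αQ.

We compute FOLLOW(Q) using the standard algorithm.
FOLLOW(S) starts with {$}.
FIRST(P) = {+}
FIRST(Q) = {*, ε}
FIRST(S) = {*, +}
FOLLOW(P) = {$}
FOLLOW(Q) = {+}
FOLLOW(S) = {$}
Therefore, FOLLOW(Q) = {+}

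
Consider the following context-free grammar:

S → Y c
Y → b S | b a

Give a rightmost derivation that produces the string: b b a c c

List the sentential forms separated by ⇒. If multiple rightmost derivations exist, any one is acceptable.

S ⇒ Y c ⇒ b S c ⇒ b Y c c ⇒ b b a c c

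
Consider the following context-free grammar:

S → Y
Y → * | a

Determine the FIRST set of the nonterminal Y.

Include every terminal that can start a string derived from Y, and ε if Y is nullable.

We compute FIRST(Y) using the standard algorithm.
FIRST(S) = {*, a}
FIRST(Y) = {*, a}
Therefore, FIRST(Y) = {*, a}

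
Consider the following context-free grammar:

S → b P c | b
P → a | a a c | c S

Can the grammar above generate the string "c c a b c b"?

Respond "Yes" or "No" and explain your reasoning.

No - no valid derivation exists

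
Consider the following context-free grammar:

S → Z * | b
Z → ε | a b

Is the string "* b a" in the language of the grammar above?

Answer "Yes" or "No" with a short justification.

No - no valid derivation exists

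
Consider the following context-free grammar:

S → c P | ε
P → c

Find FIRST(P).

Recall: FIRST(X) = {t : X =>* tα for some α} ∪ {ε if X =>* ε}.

We compute FIRST(P) using the standard algorithm.
FIRST(P) = {c}
FIRST(S) = {c, ε}
Therefore, FIRST(P) = {c}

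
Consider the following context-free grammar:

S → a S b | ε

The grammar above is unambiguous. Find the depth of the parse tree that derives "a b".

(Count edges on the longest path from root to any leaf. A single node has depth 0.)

2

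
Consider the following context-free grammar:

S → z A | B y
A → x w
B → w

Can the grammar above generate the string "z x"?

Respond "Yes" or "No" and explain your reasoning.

No - no valid derivation exists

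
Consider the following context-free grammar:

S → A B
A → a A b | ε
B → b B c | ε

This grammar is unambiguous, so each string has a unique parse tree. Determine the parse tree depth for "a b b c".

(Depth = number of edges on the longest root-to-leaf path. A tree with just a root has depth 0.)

3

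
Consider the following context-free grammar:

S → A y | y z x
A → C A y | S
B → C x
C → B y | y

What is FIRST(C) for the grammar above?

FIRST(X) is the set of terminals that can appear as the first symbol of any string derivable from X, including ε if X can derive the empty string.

We compute FIRST(C) using the standard algorithm.
FIRST(A) = {y}
FIRST(B) = {y}
FIRST(C) = {y}
FIRST(S) = {y}
Therefore, FIRST(C) = {y}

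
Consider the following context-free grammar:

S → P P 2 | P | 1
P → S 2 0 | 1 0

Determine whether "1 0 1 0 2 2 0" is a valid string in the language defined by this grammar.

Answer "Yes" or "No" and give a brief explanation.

Yes - a valid derivation exists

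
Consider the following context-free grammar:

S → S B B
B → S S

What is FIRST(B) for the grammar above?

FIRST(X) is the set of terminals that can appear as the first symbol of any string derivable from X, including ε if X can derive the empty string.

We compute FIRST(B) using the standard algorithm.
FIRST(B) = {}
FIRST(S) = {}
Therefore, FIRST(B) = {}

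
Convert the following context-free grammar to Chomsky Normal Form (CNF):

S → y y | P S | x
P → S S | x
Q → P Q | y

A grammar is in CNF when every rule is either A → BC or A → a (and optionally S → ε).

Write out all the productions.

TY → y; S → x; P → x; Q → y; S → TY TY; S → P S; P → S S; Q → P Q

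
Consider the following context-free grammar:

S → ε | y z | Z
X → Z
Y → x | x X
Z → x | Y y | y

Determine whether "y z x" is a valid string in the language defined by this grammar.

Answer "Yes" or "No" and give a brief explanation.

No - no valid derivation exists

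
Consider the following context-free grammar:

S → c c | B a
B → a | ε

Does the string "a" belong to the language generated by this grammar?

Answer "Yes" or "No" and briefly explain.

Yes - a valid derivation exists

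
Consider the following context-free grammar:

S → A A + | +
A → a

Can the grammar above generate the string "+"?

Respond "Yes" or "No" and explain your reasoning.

Yes - a valid derivation exists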